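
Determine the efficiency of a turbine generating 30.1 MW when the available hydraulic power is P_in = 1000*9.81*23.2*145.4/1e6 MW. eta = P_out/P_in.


P_in = 1000 * 9.81 * 23.2 * 145.4 / 1e6 = 33.0919 MW
eta = 30.1 / 33.0919 = 0.9096


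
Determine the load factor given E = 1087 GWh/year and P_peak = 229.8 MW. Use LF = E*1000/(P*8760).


LF = 1087 * 1000 / (229.8 * 8760) = 0.5400


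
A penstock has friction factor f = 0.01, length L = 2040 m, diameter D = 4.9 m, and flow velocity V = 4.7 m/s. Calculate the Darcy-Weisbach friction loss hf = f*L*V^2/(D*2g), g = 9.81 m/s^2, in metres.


hf = 0.01 * 2040 * 4.7^2 / (4.9 * 2 * 9.81) = 4.6874 m


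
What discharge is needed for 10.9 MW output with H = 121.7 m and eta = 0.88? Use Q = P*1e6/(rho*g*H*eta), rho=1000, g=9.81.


Q = 10.9 * 1e6 / (1000 * 9.81 * 121.7 * 0.88) = 10.3749 m^3/s


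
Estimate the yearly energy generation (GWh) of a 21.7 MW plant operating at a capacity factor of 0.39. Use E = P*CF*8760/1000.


E = 21.7 * 0.39 * 8760 / 1000 = 74.1359 GWh


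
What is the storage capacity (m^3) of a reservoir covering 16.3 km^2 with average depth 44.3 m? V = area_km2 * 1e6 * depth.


V = 16.3 * 1e6 * 44.3 = 7.2209e+08 m^3


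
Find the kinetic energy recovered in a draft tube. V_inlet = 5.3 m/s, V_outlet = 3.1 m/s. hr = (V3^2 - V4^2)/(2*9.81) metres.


hr = (5.3^2 - 3.1^2) / (2*9.81) = 0.9419 m


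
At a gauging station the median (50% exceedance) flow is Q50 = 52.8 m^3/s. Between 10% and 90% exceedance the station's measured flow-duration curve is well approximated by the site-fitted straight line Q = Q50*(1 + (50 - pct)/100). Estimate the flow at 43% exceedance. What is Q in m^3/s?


Q = 52.8 * (1 + (50 - 43)/100) = 56.4960 m^3/s


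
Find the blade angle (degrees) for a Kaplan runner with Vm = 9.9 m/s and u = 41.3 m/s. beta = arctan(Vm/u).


beta = arctan(9.9 / 41.3) = 13.4800 degrees


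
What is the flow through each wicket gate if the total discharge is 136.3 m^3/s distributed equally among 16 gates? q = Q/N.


q = 136.3 / 16 = 8.5188 m^3/s


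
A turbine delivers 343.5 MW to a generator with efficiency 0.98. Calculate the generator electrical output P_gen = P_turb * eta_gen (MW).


P_gen = 343.5 * 0.98 = 336.6300 MW


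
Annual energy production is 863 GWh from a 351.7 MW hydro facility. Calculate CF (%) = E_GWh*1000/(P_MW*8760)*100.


CF = 863 * 1000 / (351.7 * 8760) * 100 = 28.0114 %


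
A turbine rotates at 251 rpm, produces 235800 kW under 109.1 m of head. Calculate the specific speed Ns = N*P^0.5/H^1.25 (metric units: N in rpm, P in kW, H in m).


Ns = 251 * 235800^0.5 / 109.1^1.25 = 345.6724


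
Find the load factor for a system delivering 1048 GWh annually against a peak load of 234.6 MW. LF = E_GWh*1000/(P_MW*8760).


LF = 1048 * 1000 / (234.6 * 8760) = 0.5100


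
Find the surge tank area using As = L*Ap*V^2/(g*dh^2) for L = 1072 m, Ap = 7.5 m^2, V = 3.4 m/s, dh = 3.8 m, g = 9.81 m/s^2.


As = 1072 * 7.5 * 3.4^2 / (9.81 * 3.8^2) = 656.1115 m^2


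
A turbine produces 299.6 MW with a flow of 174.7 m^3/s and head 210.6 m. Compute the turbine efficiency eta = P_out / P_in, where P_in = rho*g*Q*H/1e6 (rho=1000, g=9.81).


P_in = 1000 * 9.81 * 174.7 * 210.6 / 1e6 = 360.9278 MW
eta = 299.6 / 360.9278 = 0.8301


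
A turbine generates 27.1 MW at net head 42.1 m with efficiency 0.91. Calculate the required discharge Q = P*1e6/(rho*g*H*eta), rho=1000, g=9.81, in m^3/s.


Q = 27.1 * 1e6 / (1000 * 9.81 * 42.1 * 0.91) = 72.1069 m^3/s


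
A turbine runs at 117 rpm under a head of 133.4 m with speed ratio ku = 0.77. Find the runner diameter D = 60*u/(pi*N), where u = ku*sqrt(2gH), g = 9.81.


u = 0.77 * sqrt(2*9.81*133.4) = 39.3929 m/s
D = 60 * 39.3929 / (pi * 117) = 6.4303 m


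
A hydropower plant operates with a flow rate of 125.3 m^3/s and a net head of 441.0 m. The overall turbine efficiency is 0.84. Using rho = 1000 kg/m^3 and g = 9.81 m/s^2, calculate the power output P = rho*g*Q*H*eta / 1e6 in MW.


P = 1000 * 9.81 * 125.3 * 441.0 * 0.84 / 1e6 = 455.3423 MW


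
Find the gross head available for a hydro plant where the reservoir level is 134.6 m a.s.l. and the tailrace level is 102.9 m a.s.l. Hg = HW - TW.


Hg = 134.6 - 102.9 = 31.7000 m


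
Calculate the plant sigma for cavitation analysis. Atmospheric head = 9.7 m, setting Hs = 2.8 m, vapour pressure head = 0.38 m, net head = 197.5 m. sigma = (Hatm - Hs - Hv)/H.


sigma = (9.7 - 2.8 - 0.38) / 197.5 = 0.0330


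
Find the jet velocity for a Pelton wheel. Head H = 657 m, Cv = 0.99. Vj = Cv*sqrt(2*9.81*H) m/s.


Vj = 0.99 * sqrt(2*9.81*657) = 112.4003 m/s


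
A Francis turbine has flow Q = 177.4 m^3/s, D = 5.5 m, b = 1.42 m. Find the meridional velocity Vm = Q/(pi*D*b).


Vm = 177.4 / (pi * 5.5 * 1.42) = 7.2302 m/s


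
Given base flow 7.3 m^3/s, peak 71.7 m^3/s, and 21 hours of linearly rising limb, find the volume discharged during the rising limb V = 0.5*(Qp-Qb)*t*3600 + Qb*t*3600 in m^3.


V = 0.5*(71.7 - 7.3)*21*3600 + 7.3*21*3600 = 2.9862e+06 m^3


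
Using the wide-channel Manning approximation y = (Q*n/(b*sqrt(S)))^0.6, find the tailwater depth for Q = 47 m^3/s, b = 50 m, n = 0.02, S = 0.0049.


y = (47 * 0.02 / (50 * 0.0049^0.5))^0.6 = 0.4544 m


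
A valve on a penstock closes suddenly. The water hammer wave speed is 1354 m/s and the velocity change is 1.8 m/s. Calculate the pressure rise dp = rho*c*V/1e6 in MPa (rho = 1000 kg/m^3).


dp = 1000 * 1354 * 1.8 / 1e6 = 2.4372 MPa


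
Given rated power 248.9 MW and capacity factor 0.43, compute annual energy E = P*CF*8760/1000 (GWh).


E = 248.9 * 0.43 * 8760 / 1000 = 937.5565 GWh


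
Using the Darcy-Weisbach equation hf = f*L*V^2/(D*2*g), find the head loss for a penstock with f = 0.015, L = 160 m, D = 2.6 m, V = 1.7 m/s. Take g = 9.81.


hf = 0.015 * 160 * 1.7^2 / (2.6 * 2 * 9.81) = 0.1360 m


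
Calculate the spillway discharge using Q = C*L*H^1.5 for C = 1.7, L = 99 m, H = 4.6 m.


Q = 1.7 * 99 * 4.6^1.5 = 1660.4311 m^3/s


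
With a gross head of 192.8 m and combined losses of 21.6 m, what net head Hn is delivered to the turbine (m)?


Hn = 192.8 - 21.6 = 171.2000 m


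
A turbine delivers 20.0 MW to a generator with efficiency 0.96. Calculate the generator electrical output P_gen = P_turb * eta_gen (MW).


P_gen = 20.0 * 0.96 = 19.2000 MW


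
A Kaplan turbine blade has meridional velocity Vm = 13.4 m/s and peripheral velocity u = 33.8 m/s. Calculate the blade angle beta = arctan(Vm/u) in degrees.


beta = arctan(13.4 / 33.8) = 21.6258 degrees


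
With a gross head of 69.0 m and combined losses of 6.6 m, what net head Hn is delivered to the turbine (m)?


Hn = 69.0 - 6.6 = 62.4000 m


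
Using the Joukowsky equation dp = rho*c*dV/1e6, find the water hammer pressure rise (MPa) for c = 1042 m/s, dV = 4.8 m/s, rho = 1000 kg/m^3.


dp = 1000 * 1042 * 4.8 / 1e6 = 5.0016 MPa


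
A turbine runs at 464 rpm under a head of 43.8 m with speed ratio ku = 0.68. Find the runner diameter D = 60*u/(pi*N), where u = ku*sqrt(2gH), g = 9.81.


u = 0.68 * sqrt(2*9.81*43.8) = 19.9340 m/s
D = 60 * 19.9340 / (pi * 464) = 0.8205 m


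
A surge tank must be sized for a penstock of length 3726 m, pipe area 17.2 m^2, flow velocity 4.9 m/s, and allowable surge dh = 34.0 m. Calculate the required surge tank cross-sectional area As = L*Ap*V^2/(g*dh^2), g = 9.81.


As = 3726 * 17.2 * 4.9^2 / (9.81 * 34.0^2) = 135.6865 m^2


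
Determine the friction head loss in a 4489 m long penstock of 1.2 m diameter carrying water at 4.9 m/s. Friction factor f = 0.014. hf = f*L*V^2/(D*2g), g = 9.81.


hf = 0.014 * 4489 * 4.9^2 / (1.2 * 2 * 9.81) = 64.0899 m


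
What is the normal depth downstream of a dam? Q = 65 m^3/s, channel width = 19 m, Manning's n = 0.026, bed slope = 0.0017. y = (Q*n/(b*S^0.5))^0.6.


y = (65 * 0.026 / (19 * 0.0017^0.5))^0.6 = 1.5862 m


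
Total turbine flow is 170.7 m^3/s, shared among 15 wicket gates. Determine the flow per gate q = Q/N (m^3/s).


q = 170.7 / 15 = 11.3800 m^3/s


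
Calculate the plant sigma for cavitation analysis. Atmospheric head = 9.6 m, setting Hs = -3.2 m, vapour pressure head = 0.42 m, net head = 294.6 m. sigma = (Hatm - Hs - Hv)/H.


sigma = (9.6 - (-3.2) - 0.42) / 294.6 = 0.0420


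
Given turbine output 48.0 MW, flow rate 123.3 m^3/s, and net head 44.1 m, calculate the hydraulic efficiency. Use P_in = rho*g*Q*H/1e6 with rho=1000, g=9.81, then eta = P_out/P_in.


P_in = 1000 * 9.81 * 123.3 * 44.1 / 1e6 = 53.3422 MW
eta = 48.0 / 53.3422 = 0.8999


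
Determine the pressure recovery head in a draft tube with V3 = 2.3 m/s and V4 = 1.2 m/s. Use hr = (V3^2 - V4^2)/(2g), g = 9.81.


hr = (2.3^2 - 1.2^2) / (2*9.81) = 0.1962 m


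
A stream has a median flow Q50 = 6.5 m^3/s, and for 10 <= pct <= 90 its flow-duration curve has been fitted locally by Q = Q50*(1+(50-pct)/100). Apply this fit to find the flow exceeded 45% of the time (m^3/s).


Q = 6.5 * (1 + (50 - 45)/100) = 6.8250 m^3/s


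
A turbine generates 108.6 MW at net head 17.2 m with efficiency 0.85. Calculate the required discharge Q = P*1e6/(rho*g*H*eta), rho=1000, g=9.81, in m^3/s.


Q = 108.6 * 1e6 / (1000 * 9.81 * 17.2 * 0.85) = 757.2050 m^3/s


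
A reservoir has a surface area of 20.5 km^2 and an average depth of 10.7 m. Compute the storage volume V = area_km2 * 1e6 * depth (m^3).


V = 20.5 * 1e6 * 10.7 = 2.1935e+08 m^3


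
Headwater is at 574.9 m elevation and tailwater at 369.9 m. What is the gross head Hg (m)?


Hg = 574.9 - 369.9 = 205.0000 m


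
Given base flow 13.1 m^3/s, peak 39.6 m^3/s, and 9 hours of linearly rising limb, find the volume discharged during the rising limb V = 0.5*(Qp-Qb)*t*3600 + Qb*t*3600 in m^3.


V = 0.5*(39.6 - 13.1)*9*3600 + 13.1*9*3600 = 853740.0000 m^3


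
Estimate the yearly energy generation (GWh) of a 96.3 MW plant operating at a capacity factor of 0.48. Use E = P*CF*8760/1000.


E = 96.3 * 0.48 * 8760 / 1000 = 404.9222 GWh


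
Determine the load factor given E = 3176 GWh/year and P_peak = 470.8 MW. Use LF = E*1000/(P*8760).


LF = 3176 * 1000 / (470.8 * 8760) = 0.7701


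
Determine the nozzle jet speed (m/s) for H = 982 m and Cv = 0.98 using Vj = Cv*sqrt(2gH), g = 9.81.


Vj = 0.98 * sqrt(2*9.81*982) = 136.0289 m/s


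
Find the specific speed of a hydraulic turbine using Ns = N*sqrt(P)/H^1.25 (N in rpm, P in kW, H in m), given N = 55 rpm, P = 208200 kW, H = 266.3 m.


Ns = 55 * 208200^0.5 / 266.3^1.25 = 23.3286


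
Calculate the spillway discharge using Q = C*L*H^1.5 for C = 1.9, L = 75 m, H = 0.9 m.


Q = 1.9 * 75 * 0.9^1.5 = 121.6686 m^3/s


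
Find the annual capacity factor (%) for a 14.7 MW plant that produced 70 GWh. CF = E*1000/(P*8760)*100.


CF = 70 * 1000 / (14.7 * 8760) * 100 = 54.3596 %


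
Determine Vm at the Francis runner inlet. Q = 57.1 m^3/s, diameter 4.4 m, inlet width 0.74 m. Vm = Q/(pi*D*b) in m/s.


Vm = 57.1 / (pi * 4.4 * 0.74) = 5.5822 m/s


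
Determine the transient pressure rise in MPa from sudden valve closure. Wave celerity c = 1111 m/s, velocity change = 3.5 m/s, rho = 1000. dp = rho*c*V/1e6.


dp = 1000 * 1111 * 3.5 / 1e6 = 3.8885 MPa


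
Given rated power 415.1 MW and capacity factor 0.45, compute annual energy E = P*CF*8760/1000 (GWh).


E = 415.1 * 0.45 * 8760 / 1000 = 1636.3242 GWh


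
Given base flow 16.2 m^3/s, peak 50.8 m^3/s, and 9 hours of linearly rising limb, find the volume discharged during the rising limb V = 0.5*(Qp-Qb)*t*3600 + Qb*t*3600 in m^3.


V = 0.5*(50.8 - 16.2)*9*3600 + 16.2*9*3600 = 1.0854e+06 m^3


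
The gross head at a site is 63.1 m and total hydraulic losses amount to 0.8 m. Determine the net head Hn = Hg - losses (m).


Hn = 63.1 - 0.8 = 62.3000 m


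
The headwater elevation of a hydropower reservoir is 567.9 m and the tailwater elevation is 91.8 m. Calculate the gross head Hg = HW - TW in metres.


Hg = 567.9 - 91.8 = 476.1000 m


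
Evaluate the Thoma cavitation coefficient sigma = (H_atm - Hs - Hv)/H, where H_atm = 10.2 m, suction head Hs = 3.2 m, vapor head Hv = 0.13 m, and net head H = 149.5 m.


sigma = (10.2 - 3.2 - 0.13) / 149.5 = 0.0460


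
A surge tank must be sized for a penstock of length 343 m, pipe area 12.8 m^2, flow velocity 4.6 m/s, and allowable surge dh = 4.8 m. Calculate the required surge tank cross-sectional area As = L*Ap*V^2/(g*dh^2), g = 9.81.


As = 343 * 12.8 * 4.6^2 / (9.81 * 4.8^2) = 411.0250 m^2


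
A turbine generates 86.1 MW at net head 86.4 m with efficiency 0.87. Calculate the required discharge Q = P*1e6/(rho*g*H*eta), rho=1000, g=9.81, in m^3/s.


Q = 86.1 * 1e6 / (1000 * 9.81 * 86.4 * 0.87) = 116.7619 m^3/s


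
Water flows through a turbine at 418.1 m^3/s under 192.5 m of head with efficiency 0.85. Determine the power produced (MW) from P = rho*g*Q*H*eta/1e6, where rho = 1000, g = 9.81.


P = 1000 * 9.81 * 418.1 * 192.5 * 0.85 / 1e6 = 671.1179 MW


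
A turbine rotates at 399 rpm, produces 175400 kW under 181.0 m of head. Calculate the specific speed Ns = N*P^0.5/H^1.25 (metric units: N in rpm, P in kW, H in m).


Ns = 399 * 175400^0.5 / 181.0^1.25 = 251.7036


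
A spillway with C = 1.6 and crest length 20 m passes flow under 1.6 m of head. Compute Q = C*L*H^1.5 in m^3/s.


Q = 1.6 * 20 * 1.6^1.5 = 64.7634 m^3/s


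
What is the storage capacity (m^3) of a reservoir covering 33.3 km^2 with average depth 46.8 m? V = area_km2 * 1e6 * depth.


V = 33.3 * 1e6 * 46.8 = 1.5584e+09 m^3


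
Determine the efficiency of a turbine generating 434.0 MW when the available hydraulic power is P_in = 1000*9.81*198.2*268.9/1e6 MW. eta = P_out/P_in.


P_in = 1000 * 9.81 * 198.2 * 268.9 / 1e6 = 522.8336 MW
eta = 434.0 / 522.8336 = 0.8301


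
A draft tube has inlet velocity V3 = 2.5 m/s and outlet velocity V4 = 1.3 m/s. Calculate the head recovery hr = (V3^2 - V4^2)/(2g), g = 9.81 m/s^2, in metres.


hr = (2.5^2 - 1.3^2) / (2*9.81) = 0.2324 m


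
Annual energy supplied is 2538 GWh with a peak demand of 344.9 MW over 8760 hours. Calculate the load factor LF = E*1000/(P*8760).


LF = 2538 * 1000 / (344.9 * 8760) = 0.8400


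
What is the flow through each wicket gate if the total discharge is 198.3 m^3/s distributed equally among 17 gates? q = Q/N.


q = 198.3 / 17 = 11.6647 m^3/s


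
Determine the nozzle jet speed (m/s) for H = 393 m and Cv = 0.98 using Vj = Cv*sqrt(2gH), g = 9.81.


Vj = 0.98 * sqrt(2*9.81*393) = 86.0542 m/s


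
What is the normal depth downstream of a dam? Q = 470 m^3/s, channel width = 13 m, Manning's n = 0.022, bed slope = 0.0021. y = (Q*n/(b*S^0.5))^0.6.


y = (470 * 0.022 / (13 * 0.0021^0.5))^0.6 = 5.5422 m


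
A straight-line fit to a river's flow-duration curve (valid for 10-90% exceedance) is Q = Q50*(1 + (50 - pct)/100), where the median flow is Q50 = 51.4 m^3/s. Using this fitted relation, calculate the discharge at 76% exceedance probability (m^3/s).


Q = 51.4 * (1 + (50 - 76)/100) = 38.0360 m^3/s


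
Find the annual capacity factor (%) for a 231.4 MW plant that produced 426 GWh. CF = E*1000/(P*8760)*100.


CF = 426 * 1000 / (231.4 * 8760) * 100 = 21.0156 %


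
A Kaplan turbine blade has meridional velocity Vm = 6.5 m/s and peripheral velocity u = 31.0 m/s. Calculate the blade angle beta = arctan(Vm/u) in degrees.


beta = arctan(6.5 / 31.0) = 11.8421 degrees


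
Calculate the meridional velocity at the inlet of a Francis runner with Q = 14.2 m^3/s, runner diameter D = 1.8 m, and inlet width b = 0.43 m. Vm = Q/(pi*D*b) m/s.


Vm = 14.2 / (pi * 1.8 * 0.43) = 5.8398 m/s


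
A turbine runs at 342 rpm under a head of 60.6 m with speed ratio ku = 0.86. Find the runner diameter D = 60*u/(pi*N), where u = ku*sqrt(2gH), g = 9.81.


u = 0.86 * sqrt(2*9.81*60.6) = 29.6541 m/s
D = 60 * 29.6541 / (pi * 342) = 1.6560 m


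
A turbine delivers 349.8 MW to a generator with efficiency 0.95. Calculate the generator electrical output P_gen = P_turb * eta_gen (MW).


P_gen = 349.8 * 0.95 = 332.3100 MW


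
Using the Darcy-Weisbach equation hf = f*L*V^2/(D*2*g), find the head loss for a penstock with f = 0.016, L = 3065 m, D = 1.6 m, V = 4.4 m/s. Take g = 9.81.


hf = 0.016 * 3065 * 4.4^2 / (1.6 * 2 * 9.81) = 30.2438 m


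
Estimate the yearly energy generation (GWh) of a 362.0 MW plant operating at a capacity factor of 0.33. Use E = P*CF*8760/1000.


E = 362.0 * 0.33 * 8760 / 1000 = 1046.4696 GWh


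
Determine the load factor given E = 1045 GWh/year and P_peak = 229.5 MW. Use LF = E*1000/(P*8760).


LF = 1045 * 1000 / (229.5 * 8760) = 0.5198


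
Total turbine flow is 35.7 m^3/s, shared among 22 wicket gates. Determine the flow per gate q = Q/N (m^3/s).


q = 35.7 / 22 = 1.6227 m^3/s


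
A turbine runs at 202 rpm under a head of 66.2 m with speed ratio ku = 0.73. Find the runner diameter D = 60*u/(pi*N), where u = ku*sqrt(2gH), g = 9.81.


u = 0.73 * sqrt(2*9.81*66.2) = 26.3088 m/s
D = 60 * 26.3088 / (pi * 202) = 2.4874 m


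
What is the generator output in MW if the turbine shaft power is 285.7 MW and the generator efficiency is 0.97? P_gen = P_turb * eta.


P_gen = 285.7 * 0.97 = 277.1290 MW


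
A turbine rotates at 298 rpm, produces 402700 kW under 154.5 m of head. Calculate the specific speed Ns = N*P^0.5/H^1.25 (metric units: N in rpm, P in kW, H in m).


Ns = 298 * 402700^0.5 / 154.5^1.25 = 347.1734


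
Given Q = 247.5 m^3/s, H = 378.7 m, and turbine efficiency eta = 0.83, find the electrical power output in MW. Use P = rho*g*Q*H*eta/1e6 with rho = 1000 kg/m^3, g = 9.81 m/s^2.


P = 1000 * 9.81 * 247.5 * 378.7 * 0.83 / 1e6 = 763.1635 MW


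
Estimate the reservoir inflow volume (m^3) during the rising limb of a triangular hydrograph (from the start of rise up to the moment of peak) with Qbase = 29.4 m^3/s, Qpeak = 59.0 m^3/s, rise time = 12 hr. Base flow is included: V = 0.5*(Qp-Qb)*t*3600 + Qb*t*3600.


V = 0.5*(59.0 - 29.4)*12*3600 + 29.4*12*3600 = 1.9094e+06 m^3


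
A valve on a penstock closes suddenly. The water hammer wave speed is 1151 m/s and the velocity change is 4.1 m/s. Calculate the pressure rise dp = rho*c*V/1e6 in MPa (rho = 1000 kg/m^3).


dp = 1000 * 1151 * 4.1 / 1e6 = 4.7191 MPa


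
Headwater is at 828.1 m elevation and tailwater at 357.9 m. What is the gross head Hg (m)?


Hg = 828.1 - 357.9 = 470.2000 m


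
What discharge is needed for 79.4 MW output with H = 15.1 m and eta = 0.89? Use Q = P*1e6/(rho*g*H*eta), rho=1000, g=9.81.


Q = 79.4 * 1e6 / (1000 * 9.81 * 15.1 * 0.89) = 602.2607 m^3/s


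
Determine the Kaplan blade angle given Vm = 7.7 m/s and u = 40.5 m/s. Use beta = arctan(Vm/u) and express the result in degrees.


beta = arctan(7.7 / 40.5) = 10.7648 degrees


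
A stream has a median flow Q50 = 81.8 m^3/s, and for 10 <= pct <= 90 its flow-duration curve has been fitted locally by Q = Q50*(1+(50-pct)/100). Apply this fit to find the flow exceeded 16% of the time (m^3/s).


Q = 81.8 * (1 + (50 - 16)/100) = 109.6120 m^3/s


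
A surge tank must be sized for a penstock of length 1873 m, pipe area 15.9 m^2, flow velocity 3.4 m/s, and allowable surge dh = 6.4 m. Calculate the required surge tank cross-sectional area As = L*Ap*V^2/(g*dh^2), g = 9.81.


As = 1873 * 15.9 * 3.4^2 / (9.81 * 6.4^2) = 856.7691 m^2


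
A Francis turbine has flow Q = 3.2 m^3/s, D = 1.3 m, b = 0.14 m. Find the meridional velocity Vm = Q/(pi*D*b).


Vm = 3.2 / (pi * 1.3 * 0.14) = 5.5967 m/s


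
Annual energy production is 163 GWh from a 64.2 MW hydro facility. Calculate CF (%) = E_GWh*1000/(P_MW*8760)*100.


CF = 163 * 1000 / (64.2 * 8760) * 100 = 28.9833 %


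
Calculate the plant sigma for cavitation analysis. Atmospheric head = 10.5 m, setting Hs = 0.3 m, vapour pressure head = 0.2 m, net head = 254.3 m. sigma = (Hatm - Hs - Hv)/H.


sigma = (10.5 - 0.3 - 0.2) / 254.3 = 0.0393


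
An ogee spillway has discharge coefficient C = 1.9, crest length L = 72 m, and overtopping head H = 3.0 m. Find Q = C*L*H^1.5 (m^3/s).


Q = 1.9 * 72 * 3.0^1.5 = 710.8337 m^3/s


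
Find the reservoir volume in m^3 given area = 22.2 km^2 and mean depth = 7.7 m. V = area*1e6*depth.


V = 22.2 * 1e6 * 7.7 = 1.7094e+08 m^3


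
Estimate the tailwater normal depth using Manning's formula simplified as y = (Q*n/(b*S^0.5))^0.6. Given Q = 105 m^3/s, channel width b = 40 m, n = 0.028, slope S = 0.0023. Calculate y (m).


y = (105 * 0.028 / (40 * 0.0023^0.5))^0.6 = 1.2920 m


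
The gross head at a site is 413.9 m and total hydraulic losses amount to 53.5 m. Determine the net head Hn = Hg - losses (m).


Hn = 413.9 - 53.5 = 360.4000 m


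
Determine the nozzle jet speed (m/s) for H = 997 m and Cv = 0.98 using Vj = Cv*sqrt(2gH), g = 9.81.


Vj = 0.98 * sqrt(2*9.81*997) = 137.0639 m/s


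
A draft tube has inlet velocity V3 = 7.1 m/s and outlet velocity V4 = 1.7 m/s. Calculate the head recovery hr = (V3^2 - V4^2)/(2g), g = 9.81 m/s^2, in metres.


hr = (7.1^2 - 1.7^2) / (2*9.81) = 2.4220 m


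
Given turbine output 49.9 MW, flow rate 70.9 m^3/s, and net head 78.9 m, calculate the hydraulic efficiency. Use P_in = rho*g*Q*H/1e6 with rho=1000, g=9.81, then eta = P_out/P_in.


P_in = 1000 * 9.81 * 70.9 * 78.9 / 1e6 = 54.8772 MW
eta = 49.9 / 54.8772 = 0.9093


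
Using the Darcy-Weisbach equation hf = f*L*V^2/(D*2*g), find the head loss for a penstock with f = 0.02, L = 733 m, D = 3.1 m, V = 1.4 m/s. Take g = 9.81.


hf = 0.02 * 733 * 1.4^2 / (3.1 * 2 * 9.81) = 0.4724 m


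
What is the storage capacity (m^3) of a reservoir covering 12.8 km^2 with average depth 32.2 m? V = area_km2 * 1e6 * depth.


V = 12.8 * 1e6 * 32.2 = 4.1216e+08 m^3


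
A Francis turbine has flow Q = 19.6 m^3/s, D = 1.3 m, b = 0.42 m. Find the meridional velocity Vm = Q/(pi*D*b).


Vm = 19.6 / (pi * 1.3 * 0.42) = 11.4265 m/s


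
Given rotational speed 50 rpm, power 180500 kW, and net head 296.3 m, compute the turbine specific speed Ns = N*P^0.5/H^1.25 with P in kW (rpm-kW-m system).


Ns = 50 * 180500^0.5 / 296.3^1.25 = 17.2800


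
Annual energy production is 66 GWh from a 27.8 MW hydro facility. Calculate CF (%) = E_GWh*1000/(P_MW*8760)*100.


CF = 66 * 1000 / (27.8 * 8760) * 100 = 27.1016 %


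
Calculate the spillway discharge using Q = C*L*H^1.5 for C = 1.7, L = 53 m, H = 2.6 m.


Q = 1.7 * 53 * 2.6^1.5 = 377.7329 m^3/s


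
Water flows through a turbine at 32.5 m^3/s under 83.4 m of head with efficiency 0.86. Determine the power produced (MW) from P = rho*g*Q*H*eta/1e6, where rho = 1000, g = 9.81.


P = 1000 * 9.81 * 32.5 * 83.4 * 0.86 / 1e6 = 22.8674 MW


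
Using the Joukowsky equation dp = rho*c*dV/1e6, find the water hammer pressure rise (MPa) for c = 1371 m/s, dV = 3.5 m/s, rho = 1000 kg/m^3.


dp = 1000 * 1371 * 3.5 / 1e6 = 4.7985 MPa


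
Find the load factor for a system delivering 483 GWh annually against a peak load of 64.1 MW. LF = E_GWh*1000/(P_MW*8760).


LF = 483 * 1000 / (64.1 * 8760) = 0.8602


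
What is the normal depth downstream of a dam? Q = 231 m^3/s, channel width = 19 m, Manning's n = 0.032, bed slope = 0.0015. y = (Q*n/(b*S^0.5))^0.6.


y = (231 * 0.032 / (19 * 0.0015^0.5))^0.6 = 3.9919 m


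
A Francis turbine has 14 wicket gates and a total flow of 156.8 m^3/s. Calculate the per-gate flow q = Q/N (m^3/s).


q = 156.8 / 14 = 11.2000 m^3/s


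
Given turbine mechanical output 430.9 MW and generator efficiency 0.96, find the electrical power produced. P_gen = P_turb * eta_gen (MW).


P_gen = 430.9 * 0.96 = 413.6640 MW


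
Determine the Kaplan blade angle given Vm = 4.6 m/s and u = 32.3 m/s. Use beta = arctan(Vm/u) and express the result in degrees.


beta = arctan(4.6 / 32.3) = 8.1053 degrees


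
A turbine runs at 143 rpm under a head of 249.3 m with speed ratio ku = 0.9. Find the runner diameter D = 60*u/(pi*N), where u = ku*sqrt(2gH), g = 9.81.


u = 0.9 * sqrt(2*9.81*249.3) = 62.9438 m/s
D = 60 * 62.9438 / (pi * 143) = 8.4066 m


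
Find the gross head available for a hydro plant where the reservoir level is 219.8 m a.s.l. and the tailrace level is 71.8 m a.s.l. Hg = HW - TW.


Hg = 219.8 - 71.8 = 148.0000 m


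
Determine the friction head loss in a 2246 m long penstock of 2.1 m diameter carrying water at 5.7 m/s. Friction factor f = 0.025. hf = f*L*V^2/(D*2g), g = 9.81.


hf = 0.025 * 2246 * 5.7^2 / (2.1 * 2 * 9.81) = 44.2773 m


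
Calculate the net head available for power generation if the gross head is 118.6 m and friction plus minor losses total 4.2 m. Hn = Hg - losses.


Hn = 118.6 - 4.2 = 114.4000 m


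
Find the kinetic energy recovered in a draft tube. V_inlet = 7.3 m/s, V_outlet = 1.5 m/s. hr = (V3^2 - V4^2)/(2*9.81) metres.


hr = (7.3^2 - 1.5^2) / (2*9.81) = 2.6014 m


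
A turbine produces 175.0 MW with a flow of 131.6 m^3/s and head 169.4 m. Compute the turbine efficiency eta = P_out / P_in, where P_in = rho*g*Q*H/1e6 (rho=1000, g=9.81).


P_in = 1000 * 9.81 * 131.6 * 169.4 / 1e6 = 218.6947 MW
eta = 175.0 / 218.6947 = 0.8002


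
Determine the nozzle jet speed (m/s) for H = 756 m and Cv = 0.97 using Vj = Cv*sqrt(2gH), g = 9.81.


Vj = 0.97 * sqrt(2*9.81*756) = 118.1360 m/s


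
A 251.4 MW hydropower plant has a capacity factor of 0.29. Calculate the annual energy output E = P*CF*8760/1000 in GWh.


E = 251.4 * 0.29 * 8760 / 1000 = 638.6566 GWh


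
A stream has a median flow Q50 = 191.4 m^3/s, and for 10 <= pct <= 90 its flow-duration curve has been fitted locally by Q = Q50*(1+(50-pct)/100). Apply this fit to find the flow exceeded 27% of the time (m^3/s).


Q = 191.4 * (1 + (50 - 27)/100) = 235.4220 m^3/s


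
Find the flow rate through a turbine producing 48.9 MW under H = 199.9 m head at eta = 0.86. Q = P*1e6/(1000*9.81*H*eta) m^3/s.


Q = 48.9 * 1e6 / (1000 * 9.81 * 199.9 * 0.86) = 28.9954 m^3/s


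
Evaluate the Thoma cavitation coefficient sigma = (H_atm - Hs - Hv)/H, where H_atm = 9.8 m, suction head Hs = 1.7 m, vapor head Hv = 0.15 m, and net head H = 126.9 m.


sigma = (9.8 - 1.7 - 0.15) / 126.9 = 0.0626


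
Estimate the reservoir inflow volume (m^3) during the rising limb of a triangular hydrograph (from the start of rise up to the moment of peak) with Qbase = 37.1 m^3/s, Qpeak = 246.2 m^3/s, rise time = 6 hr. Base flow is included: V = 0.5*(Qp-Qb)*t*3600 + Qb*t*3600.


V = 0.5*(246.2 - 37.1)*6*3600 + 37.1*6*3600 = 3.0596e+06 m^3


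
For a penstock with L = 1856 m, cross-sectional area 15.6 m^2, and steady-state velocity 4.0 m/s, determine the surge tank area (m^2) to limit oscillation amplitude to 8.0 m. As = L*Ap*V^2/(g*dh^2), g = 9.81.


As = 1856 * 15.6 * 4.0^2 / (9.81 * 8.0^2) = 737.8593 m^2


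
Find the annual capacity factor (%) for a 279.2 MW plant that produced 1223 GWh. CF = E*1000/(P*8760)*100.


CF = 1223 * 1000 / (279.2 * 8760) * 100 = 50.0043 %


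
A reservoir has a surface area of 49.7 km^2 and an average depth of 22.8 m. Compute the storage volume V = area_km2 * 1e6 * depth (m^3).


V = 49.7 * 1e6 * 22.8 = 1.1332e+09 m^3


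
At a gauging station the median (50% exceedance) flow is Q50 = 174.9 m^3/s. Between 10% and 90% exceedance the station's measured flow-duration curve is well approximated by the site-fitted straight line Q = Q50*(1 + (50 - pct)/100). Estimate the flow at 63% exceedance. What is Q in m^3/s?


Q = 174.9 * (1 + (50 - 63)/100) = 152.1630 m^3/s


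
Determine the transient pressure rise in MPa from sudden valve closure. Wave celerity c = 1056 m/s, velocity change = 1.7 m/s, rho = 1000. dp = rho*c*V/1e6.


dp = 1000 * 1056 * 1.7 / 1e6 = 1.7952 MPa


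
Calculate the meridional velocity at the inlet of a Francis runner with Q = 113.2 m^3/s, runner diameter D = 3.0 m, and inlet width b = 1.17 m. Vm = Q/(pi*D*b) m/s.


Vm = 113.2 / (pi * 3.0 * 1.17) = 10.2657 m/s


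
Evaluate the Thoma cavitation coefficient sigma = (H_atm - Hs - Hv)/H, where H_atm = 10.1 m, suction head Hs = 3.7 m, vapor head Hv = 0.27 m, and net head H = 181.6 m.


sigma = (10.1 - 3.7 - 0.27) / 181.6 = 0.0338


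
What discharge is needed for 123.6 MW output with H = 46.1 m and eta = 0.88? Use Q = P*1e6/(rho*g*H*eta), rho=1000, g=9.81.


Q = 123.6 * 1e6 / (1000 * 9.81 * 46.1 * 0.88) = 310.5746 m^3/s


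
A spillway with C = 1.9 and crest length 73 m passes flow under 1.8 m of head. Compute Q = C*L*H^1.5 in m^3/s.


Q = 1.9 * 73 * 1.8^1.5 = 334.9540 m^3/s


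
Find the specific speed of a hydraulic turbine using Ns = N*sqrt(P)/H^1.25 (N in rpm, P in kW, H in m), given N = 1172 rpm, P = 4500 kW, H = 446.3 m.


Ns = 1172 * 4500^0.5 / 446.3^1.25 = 38.3266


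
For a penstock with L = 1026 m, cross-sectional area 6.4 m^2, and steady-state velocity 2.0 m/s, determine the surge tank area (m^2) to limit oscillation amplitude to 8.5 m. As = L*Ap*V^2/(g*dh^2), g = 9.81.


As = 1026 * 6.4 * 2.0^2 / (9.81 * 8.5^2) = 37.0579 m^2


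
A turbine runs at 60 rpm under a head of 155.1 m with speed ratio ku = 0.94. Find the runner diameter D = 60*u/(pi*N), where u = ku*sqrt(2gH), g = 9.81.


u = 0.94 * sqrt(2*9.81*155.1) = 51.8541 m/s
D = 60 * 51.8541 / (pi * 60) = 16.5057 m


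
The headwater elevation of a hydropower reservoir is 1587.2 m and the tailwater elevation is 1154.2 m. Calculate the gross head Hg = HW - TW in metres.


Hg = 1587.2 - 1154.2 = 433.0000 m


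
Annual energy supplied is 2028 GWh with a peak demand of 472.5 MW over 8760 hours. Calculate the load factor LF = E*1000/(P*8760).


LF = 2028 * 1000 / (472.5 * 8760) = 0.4900


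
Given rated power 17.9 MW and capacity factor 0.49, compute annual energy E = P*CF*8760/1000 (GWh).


E = 17.9 * 0.49 * 8760 / 1000 = 76.8340 GWh


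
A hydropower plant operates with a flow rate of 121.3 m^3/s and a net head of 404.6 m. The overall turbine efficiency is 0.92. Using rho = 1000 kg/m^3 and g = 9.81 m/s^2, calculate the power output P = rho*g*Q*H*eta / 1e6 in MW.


P = 1000 * 9.81 * 121.3 * 404.6 * 0.92 / 1e6 = 442.9386 MW


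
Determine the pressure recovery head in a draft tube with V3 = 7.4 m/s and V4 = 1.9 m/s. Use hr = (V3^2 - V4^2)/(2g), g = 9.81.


hr = (7.4^2 - 1.9^2) / (2*9.81) = 2.6070 m


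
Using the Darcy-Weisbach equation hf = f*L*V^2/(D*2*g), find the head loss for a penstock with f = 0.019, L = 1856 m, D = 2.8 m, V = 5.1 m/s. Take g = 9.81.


hf = 0.019 * 1856 * 5.1^2 / (2.8 * 2 * 9.81) = 16.6961 m


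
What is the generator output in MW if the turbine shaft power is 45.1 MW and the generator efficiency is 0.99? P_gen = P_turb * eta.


P_gen = 45.1 * 0.99 = 44.6490 MW


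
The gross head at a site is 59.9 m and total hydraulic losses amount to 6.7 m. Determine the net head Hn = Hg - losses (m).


Hn = 59.9 - 6.7 = 53.2000 m


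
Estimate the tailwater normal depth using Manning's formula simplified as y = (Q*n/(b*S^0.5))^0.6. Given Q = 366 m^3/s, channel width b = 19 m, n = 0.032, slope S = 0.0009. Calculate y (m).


y = (366 * 0.032 / (19 * 0.0009^0.5))^0.6 = 6.1327 m


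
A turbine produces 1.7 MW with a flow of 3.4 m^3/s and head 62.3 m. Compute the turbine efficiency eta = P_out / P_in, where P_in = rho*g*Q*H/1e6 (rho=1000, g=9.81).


P_in = 1000 * 9.81 * 3.4 * 62.3 / 1e6 = 2.0780 MW
eta = 1.7 / 2.0780 = 0.8181


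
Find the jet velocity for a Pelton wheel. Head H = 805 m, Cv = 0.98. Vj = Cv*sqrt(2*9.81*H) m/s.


Vj = 0.98 * sqrt(2*9.81*805) = 123.1611 m/s


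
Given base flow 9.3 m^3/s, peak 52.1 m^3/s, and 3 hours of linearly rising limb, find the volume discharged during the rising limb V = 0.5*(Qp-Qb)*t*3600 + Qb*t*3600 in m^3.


V = 0.5*(52.1 - 9.3)*3*3600 + 9.3*3*3600 = 331560.0000 m^3


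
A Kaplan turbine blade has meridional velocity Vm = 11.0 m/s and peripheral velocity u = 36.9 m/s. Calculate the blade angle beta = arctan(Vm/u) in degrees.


beta = arctan(11.0 / 36.9) = 16.5995 degrees


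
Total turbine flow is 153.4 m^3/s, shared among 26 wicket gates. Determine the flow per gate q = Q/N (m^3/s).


q = 153.4 / 26 = 5.9000 m^3/s


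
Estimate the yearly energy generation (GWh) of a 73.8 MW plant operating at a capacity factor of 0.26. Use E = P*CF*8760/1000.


E = 73.8 * 0.26 * 8760 / 1000 = 168.0869 GWh


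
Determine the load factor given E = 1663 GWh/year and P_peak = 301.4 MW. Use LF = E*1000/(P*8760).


LF = 1663 * 1000 / (301.4 * 8760) = 0.6299


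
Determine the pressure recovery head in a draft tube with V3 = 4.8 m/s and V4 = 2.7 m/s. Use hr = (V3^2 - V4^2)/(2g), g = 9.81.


hr = (4.8^2 - 2.7^2) / (2*9.81) = 0.8028 m


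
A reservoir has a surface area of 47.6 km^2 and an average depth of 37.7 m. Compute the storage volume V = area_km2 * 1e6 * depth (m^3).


V = 47.6 * 1e6 * 37.7 = 1.7945e+09 m^3


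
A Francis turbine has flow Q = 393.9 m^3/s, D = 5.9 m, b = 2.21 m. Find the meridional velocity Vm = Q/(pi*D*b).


Vm = 393.9 / (pi * 5.9 * 2.21) = 9.6159 m/s


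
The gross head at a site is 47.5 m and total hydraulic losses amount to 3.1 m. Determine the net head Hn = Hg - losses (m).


Hn = 47.5 - 3.1 = 44.4000 m


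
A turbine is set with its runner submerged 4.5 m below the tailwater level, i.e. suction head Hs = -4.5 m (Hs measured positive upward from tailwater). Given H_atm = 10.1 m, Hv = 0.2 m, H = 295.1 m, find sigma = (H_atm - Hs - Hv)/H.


sigma = (10.1 - (-4.5) - 0.2) / 295.1 = 0.0488


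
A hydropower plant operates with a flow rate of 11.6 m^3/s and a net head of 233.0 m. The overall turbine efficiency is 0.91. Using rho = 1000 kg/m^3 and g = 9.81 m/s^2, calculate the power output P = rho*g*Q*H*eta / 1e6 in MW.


P = 1000 * 9.81 * 11.6 * 233.0 * 0.91 / 1e6 = 24.1282 MW


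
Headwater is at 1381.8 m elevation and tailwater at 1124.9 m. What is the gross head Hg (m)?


Hg = 1381.8 - 1124.9 = 256.9000 m


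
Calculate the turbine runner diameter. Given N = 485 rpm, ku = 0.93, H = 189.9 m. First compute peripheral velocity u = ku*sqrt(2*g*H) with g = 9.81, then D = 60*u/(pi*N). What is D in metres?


u = 0.93 * sqrt(2*9.81*189.9) = 56.7669 m/s
D = 60 * 56.7669 / (pi * 485) = 2.2354 m


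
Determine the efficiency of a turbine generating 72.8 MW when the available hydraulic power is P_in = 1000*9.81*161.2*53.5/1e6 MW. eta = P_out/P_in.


P_in = 1000 * 9.81 * 161.2 * 53.5 / 1e6 = 84.6034 MW
eta = 72.8 / 84.6034 = 0.8605


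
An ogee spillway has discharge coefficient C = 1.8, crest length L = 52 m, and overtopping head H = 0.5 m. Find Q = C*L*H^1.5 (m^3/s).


Q = 1.8 * 52 * 0.5^1.5 = 33.0926 m^3/s


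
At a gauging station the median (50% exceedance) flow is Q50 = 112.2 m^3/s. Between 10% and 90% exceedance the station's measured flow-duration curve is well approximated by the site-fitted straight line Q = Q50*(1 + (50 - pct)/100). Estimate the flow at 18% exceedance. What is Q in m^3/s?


Q = 112.2 * (1 + (50 - 18)/100) = 148.1040 m^3/s


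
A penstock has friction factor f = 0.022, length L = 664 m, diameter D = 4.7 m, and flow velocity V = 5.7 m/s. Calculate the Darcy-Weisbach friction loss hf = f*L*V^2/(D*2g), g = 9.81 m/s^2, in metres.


hf = 0.022 * 664 * 5.7^2 / (4.7 * 2 * 9.81) = 5.1469 m


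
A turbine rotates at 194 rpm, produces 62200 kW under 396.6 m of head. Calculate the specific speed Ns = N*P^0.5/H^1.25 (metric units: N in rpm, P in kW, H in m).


Ns = 194 * 62200^0.5 / 396.6^1.25 = 27.3373


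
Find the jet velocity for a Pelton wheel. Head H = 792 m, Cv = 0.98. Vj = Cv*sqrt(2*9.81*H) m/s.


Vj = 0.98 * sqrt(2*9.81*792) = 122.1626 m/s


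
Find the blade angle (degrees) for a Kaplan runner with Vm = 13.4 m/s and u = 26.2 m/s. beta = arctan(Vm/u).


beta = arctan(13.4 / 26.2) = 27.0875 degrees


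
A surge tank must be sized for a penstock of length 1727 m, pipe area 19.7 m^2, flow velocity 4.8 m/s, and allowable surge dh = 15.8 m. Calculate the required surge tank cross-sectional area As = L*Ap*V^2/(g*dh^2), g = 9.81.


As = 1727 * 19.7 * 4.8^2 / (9.81 * 15.8^2) = 320.0795 m^2


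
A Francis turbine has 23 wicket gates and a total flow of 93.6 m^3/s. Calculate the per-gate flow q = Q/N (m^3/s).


q = 93.6 / 23 = 4.0696 m^3/s


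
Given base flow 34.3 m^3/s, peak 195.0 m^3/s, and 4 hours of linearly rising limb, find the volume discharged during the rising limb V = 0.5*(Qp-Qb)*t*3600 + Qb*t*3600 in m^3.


V = 0.5*(195.0 - 34.3)*4*3600 + 34.3*4*3600 = 1.6510e+06 m^3


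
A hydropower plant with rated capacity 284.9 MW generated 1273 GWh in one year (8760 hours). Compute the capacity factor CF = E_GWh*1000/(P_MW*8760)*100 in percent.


CF = 1273 * 1000 / (284.9 * 8760) * 100 = 51.0072 %


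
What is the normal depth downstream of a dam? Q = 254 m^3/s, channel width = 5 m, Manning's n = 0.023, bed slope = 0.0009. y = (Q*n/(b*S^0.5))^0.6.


y = (254 * 0.023 / (5 * 0.0009^0.5))^0.6 = 9.0008 m


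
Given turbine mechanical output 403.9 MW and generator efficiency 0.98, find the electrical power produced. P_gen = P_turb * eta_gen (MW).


P_gen = 403.9 * 0.98 = 395.8220 MW


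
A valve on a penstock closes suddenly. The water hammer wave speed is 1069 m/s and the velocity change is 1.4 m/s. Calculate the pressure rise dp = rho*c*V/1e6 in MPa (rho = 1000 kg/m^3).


dp = 1000 * 1069 * 1.4 / 1e6 = 1.4966 MPa


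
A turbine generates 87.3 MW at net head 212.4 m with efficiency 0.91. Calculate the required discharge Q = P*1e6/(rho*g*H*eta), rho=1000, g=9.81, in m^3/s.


Q = 87.3 * 1e6 / (1000 * 9.81 * 212.4 * 0.91) = 46.0415 m^3/s


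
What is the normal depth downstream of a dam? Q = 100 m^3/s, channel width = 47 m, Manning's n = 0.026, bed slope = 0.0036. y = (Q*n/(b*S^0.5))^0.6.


y = (100 * 0.026 / (47 * 0.0036^0.5))^0.6 = 0.9524 m


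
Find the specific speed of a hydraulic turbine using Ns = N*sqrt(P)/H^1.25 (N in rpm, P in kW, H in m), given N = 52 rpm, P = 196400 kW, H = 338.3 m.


Ns = 52 * 196400^0.5 / 338.3^1.25 = 15.8835


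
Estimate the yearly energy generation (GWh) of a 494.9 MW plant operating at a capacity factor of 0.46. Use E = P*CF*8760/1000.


E = 494.9 * 0.46 * 8760 / 1000 = 1994.2490 GWh


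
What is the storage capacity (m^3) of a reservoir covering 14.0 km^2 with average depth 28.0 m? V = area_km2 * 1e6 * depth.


V = 14.0 * 1e6 * 28.0 = 3.9200e+08 m^3


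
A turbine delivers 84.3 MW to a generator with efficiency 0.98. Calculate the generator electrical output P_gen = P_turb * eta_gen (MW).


P_gen = 84.3 * 0.98 = 82.6140 MW


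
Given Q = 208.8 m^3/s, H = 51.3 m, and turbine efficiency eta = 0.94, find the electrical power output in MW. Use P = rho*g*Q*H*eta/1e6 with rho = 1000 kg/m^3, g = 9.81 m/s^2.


P = 1000 * 9.81 * 208.8 * 51.3 * 0.94 / 1e6 = 98.7745 MW


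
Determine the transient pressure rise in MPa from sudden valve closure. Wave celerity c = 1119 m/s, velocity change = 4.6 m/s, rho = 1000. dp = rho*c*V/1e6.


dp = 1000 * 1119 * 4.6 / 1e6 = 5.1474 MPa


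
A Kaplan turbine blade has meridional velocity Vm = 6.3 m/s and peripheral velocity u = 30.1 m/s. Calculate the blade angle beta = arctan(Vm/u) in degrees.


beta = arctan(6.3 / 30.1) = 11.8215 degrees


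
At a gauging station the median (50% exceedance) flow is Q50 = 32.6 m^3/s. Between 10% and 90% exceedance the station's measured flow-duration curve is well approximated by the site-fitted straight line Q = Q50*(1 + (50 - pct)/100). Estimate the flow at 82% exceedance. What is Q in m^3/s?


Q = 32.6 * (1 + (50 - 82)/100) = 22.1680 m^3/s
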